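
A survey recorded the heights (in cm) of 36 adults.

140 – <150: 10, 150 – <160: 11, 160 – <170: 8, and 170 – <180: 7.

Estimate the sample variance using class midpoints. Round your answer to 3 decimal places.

Midpoints: 145, 155, 165, 175
n = 36, Σfm = 5700, mean = 158.3333
Σfm² = 906700
Σf(m − x̄)² = Σfm² − (Σfm)²/n = 906700 − 5700²/36 = 4200.0000
Sample variance = 4200.0000 / 35 = 120.0000

120.000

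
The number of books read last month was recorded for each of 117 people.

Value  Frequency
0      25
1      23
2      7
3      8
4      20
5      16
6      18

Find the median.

3

Cumulative frequencies: 25, 48, 55, 63, 83, 99, 117
n = 117, so the median is the value in position (n+1)/2 = 59.
Position 59 falls at value 3.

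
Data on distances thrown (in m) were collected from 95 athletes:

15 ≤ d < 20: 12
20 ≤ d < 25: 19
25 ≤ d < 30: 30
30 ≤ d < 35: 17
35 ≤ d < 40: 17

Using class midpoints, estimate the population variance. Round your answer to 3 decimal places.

Midpoints: 17.5, 22.5, 27.5, 32.5, 37.5
n = 95, Σfm = 2652.5, mean = 27.9211
Σfm² = 77843.75
Σf(m − x̄)² = Σfm² − (Σfm)²/n = 77843.75 − 2652.5²/95 = 3783.1579
Population variance = 3783.1579 / 95 = 39.8227

39.823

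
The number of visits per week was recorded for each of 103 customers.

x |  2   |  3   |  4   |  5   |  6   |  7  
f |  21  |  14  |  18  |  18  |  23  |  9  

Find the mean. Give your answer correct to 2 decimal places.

Values: 2, 3, 4, 5, 6, 7
Σfx = 21×2 + 14×3 + 18×4 + 18×5 + 23×6 + 9×7 = 447
n = Σf = 103
Mean = 447 / 103 = 4.3398

4.34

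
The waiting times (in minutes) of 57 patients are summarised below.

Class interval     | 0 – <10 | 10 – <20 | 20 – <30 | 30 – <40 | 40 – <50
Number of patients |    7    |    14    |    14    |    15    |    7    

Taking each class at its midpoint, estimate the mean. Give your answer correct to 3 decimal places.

Midpoints: 5, 15, 25, 35, 45
Σfm = 7×5 + 14×15 + 14×25 + 15×35 + 7×45 = 1435
n = Σf = 57
Mean = 1435 / 57 = 25.1754

25.175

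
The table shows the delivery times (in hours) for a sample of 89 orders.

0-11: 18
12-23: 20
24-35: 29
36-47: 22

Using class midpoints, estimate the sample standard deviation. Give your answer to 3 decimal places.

Midpoints: 5.5, 17.5, 29.5, 41.5
n = 89, Σfm = 2217.5, mean = 24.9157
Σfm² = 69796.25
Σf(m − x̄)² = Σfm² − (Σfm)²/n = 69796.25 − 2217.5²/89 = 14545.6180
Sample variance = 14545.6180 / 88 = 165.2911
Standard deviation = √165.2911 = 12.8566

12.857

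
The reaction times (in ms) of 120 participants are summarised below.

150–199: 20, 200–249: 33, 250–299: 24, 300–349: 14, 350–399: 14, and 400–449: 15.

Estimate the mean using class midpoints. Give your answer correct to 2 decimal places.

280.33

Midpoints: 174.5, 224.5, 274.5, 324.5, 374.5, 424.5
Σfm = 20×174.5 + 33×224.5 + 24×274.5 + 14×324.5 + 14×374.5 + 15×424.5 = 33640
n = Σf = 120
Mean = 33640 / 120 = 280.3333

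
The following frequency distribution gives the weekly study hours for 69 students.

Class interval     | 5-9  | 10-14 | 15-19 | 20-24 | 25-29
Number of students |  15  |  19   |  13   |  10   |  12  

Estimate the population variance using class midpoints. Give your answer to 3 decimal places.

48.456

Midpoints: 7, 12, 17, 22, 27
n = 69, Σfm = 1098, mean = 15.9130
Σfm² = 20816
Σf(m − x̄)² = Σfm² − (Σfm)²/n = 20816 − 1098²/69 = 3343.4783
Population variance = 3343.4783 / 69 = 48.4562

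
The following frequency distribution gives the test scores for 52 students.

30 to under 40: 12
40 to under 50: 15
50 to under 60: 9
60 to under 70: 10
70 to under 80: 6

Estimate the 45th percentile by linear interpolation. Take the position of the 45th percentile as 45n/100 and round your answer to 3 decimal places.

47.600

Cumulative frequencies: 12, 27, 36, 46, 52
n = 52; position = 45n/100 = 23.4.
This falls in the class 40 to under 50: L = 40, F = 12, f = 15, h = 10.
45th percentile ≈ 40 + ((23.4 − 12) / 15) × 10 = 47.6000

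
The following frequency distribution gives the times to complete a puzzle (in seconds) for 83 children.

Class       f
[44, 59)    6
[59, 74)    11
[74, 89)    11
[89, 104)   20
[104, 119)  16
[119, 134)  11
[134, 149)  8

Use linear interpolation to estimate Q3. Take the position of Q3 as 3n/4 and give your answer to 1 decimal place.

117.4

Cumulative frequencies: 6, 17, 28, 48, 64, 75, 83
n = 83; position = 3n/4 = 62.25.
This falls in the class [104, 119): L = 104, F = 48, f = 16, h = 15.
Upper quartile ≈ 104 + ((62.25 − 48) / 16) × 15 = 117.3594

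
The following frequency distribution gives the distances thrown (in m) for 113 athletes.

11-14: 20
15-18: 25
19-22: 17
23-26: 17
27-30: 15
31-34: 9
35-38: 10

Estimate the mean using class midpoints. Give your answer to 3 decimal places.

22.235

Midpoints: 12.5, 16.5, 20.5, 24.5, 28.5, 32.5, 36.5
Σfm = 20×12.5 + 25×16.5 + 17×20.5 + 17×24.5 + 15×28.5 + 9×32.5 + 10×36.5 = 2512.5
n = Σf = 113
Mean = 2512.5 / 113 = 22.2345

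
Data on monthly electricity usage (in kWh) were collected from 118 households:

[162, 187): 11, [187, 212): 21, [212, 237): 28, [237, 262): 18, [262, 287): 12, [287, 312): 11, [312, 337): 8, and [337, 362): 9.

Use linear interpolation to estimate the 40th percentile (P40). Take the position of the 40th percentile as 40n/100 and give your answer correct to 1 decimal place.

225.6

Cumulative frequencies: 11, 32, 60, 78, 90, 101, 109, 118
n = 118; position = 40n/100 = 47.2.
This falls in the class [212, 237): L = 212, F = 32, f = 28, h = 25.
40th percentile ≈ 212 + ((47.2 − 32) / 28) × 25 = 225.5714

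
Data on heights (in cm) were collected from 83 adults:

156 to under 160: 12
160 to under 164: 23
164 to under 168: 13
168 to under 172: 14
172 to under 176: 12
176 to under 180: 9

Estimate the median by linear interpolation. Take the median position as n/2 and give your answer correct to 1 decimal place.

166.0

Cumulative frequencies: 12, 35, 48, 62, 74, 83
n = 83; position = n/2 = 41.5.
This falls in the class 164 to under 168: L = 164, F = 35, f = 13, h = 4.
Median ≈ 164 + ((41.5 − 35) / 13) × 4 = 166.0000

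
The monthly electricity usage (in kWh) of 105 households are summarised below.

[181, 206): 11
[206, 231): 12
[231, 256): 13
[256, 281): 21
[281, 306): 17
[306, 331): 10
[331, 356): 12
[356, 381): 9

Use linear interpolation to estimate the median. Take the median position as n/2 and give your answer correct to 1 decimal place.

275.6

Cumulative frequencies: 11, 23, 36, 57, 74, 84, 96, 105
n = 105; position = n/2 = 52.5.
This falls in the class [256, 281): L = 256, F = 36, f = 21, h = 25.
Median ≈ 256 + ((52.5 − 36) / 21) × 25 = 275.6429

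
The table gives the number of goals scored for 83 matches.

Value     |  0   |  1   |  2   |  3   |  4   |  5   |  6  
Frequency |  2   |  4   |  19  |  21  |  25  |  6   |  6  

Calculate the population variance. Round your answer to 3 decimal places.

Values: 0, 1, 2, 3, 4, 5, 6
n = 83, Σfx = 271, mean = 3.2651
Σfx² = 1035
Σf(x − x̄)² = Σfx² − (Σfx)²/n = 1035 − 271²/83 = 150.1687
Population variance = 150.1687 / 83 = 1.8093

1.809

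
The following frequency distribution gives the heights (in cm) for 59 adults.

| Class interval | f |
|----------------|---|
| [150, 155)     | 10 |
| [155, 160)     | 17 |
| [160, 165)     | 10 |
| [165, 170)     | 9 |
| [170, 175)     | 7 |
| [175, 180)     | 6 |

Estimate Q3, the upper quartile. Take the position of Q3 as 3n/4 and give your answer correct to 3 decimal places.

169.028

Cumulative frequencies: 10, 27, 37, 46, 53, 59
n = 59; position = 3n/4 = 44.25.
This falls in the class [165, 170): L = 165, F = 37, f = 9, h = 5.
Upper quartile ≈ 165 + ((44.25 − 37) / 9) × 5 = 169.0278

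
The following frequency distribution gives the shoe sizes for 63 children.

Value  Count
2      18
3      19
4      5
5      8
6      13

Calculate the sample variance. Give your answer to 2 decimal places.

2.32

Values: 2, 3, 4, 5, 6
n = 63, Σfx = 231, mean = 3.6667
Σfx² = 991
Σf(x − x̄)² = Σfx² − (Σfx)²/n = 991 − 231²/63 = 144.0000
Sample variance = 144.0000 / 62 = 2.3226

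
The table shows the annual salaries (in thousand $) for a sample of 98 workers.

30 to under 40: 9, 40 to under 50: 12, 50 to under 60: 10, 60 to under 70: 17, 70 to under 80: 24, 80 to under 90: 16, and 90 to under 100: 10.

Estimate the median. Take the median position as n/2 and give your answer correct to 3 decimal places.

Cumulative frequencies: 9, 21, 31, 48, 72, 88, 98
n = 98; position = n/2 = 49.
This falls in the class 70 to under 80: L = 70, F = 48, f = 24, h = 10.
Median ≈ 70 + ((49 − 48) / 24) × 10 = 70.4167

70.417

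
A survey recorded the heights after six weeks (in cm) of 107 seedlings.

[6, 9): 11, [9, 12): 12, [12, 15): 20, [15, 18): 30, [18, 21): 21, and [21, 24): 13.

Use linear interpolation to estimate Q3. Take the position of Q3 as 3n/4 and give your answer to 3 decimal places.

19.036

Cumulative frequencies: 11, 23, 43, 73, 94, 107
n = 107; position = 3n/4 = 80.25.
This falls in the class [18, 21): L = 18, F = 73, f = 21, h = 3.
Upper quartile ≈ 18 + ((80.25 − 73) / 21) × 3 = 19.0357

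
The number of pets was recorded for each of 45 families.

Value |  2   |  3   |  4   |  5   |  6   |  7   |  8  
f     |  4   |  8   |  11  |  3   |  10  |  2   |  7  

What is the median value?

4

Cumulative frequencies: 4, 12, 23, 26, 36, 38, 45
n = 45, so the median is the value in position (n+1)/2 = 23.
Position 23 falls at value 4.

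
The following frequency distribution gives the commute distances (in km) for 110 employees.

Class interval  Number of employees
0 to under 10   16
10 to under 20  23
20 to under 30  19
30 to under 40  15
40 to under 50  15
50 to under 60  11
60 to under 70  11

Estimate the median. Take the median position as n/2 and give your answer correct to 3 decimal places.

28.421

Cumulative frequencies: 16, 39, 58, 73, 88, 99, 110
n = 110; position = n/2 = 55.
This falls in the class 20 to under 30: L = 20, F = 39, f = 19, h = 10.
Median ≈ 20 + ((55 − 39) / 19) × 10 = 28.4211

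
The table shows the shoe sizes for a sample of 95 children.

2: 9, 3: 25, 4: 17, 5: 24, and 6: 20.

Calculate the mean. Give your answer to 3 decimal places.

4.221

Values: 2, 3, 4, 5, 6
Σfx = 9×2 + 25×3 + 17×4 + 24×5 + 20×6 = 401
n = Σf = 95
Mean = 401 / 95 = 4.2211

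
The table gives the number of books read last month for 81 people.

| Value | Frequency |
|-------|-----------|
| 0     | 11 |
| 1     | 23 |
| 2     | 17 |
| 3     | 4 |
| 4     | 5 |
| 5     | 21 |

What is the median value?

Cumulative frequencies: 11, 34, 51, 55, 60, 81
n = 81, so the median is the value in position (n+1)/2 = 41.
Position 41 falls at value 2.

2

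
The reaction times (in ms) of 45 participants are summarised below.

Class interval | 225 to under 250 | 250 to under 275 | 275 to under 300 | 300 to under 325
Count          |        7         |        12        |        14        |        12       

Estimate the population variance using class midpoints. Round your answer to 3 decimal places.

Midpoints: 237.5, 262.5, 287.5, 312.5
n = 45, Σfm = 12587.5, mean = 279.7222
Σfm² = 3550781.25
Σf(m − x̄)² = Σfm² − (Σfm)²/n = 3550781.25 − 12587.5²/45 = 29777.7778
Population variance = 29777.7778 / 45 = 661.7284

661.728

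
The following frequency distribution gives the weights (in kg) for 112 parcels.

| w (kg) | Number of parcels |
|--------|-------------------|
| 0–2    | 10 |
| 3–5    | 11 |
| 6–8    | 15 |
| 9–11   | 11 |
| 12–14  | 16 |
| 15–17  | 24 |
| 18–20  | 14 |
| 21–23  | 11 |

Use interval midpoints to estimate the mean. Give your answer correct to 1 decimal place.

12.2

Midpoints: 1, 4, 7, 10, 13, 16, 19, 22
Σfm = 10×1 + 11×4 + 15×7 + 11×10 + 16×13 + 24×16 + 14×19 + 11×22 = 1369
n = Σf = 112
Mean = 1369 / 112 = 12.2232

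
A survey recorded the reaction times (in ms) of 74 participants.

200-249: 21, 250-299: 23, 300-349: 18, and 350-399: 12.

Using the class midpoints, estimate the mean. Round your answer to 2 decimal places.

288.69

Midpoints: 224.5, 274.5, 324.5, 374.5
Σfm = 21×224.5 + 23×274.5 + 18×324.5 + 12×374.5 = 21363
n = Σf = 74
Mean = 21363 / 74 = 288.6892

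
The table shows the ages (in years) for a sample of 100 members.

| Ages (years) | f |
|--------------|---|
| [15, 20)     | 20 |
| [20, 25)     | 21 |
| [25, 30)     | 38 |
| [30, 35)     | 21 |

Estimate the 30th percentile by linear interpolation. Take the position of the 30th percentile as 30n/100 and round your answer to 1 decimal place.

Cumulative frequencies: 20, 41, 79, 100
n = 100; position = 30n/100 = 30.
This falls in the class [20, 25): L = 20, F = 20, f = 21, h = 5.
30th percentile ≈ 20 + ((30 − 20) / 21) × 5 = 22.3810

22.4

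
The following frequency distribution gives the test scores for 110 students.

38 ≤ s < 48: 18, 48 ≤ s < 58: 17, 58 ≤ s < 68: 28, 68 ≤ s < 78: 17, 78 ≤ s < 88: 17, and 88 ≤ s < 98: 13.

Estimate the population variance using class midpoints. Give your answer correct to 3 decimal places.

253.231

Midpoints: 43, 53, 63, 73, 83, 93
n = 110, Σfm = 7300, mean = 66.3636
Σfm² = 512310
Σf(m − x̄)² = Σfm² − (Σfm)²/n = 512310 − 7300²/110 = 27855.4545
Population variance = 27855.4545 / 110 = 253.2314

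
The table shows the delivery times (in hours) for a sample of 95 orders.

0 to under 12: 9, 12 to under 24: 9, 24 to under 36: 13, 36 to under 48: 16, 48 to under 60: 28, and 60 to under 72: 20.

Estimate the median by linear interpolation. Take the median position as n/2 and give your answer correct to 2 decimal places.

Cumulative frequencies: 9, 18, 31, 47, 75, 95
n = 95; position = n/2 = 47.5.
This falls in the class 48 to under 60: L = 48, F = 47, f = 28, h = 12.
Median ≈ 48 + ((47.5 − 47) / 28) × 12 = 48.2143

48.21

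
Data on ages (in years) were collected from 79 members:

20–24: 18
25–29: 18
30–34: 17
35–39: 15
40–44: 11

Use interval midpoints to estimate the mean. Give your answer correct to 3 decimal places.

30.924

Midpoints: 22, 27, 32, 37, 42
Σfm = 18×22 + 18×27 + 17×32 + 15×37 + 11×42 = 2443
n = Σf = 79
Mean = 2443 / 79 = 30.9241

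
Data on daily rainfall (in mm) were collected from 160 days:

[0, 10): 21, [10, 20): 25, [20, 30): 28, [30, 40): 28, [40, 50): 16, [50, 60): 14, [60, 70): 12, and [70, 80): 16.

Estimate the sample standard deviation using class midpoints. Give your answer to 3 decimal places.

21.761

Midpoints: 5, 15, 25, 35, 45, 55, 65, 75
n = 160, Σfm = 5630, mean = 35.1875
Σfm² = 273400
Σf(m − x̄)² = Σfm² − (Σfm)²/n = 273400 − 5630²/160 = 75294.3750
Sample variance = 75294.3750 / 159 = 473.5495
Standard deviation = √473.5495 = 21.7612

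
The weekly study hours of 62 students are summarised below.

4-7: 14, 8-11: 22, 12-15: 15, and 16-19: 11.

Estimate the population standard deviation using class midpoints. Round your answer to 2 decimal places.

4.08

Midpoints: 5.5, 9.5, 13.5, 17.5
n = 62, Σfm = 681, mean = 10.9839
Σfm² = 8511.5
Σf(m − x̄)² = Σfm² − (Σfm)²/n = 8511.5 − 681²/62 = 1031.4839
Population variance = 1031.4839 / 62 = 16.6368
Standard deviation = √16.6368 = 4.0788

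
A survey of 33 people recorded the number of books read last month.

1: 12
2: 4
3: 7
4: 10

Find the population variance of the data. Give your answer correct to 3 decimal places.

1.581

Values: 1, 2, 3, 4
n = 33, Σfx = 81, mean = 2.4545
Σfx² = 251
Σf(x − x̄)² = Σfx² − (Σfx)²/n = 251 − 81²/33 = 52.1818
Population variance = 52.1818 / 33 = 1.5813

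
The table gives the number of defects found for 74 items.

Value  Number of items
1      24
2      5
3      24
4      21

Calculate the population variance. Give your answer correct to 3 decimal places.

Values: 1, 2, 3, 4
n = 74, Σfx = 190, mean = 2.5676
Σfx² = 596
Σf(x − x̄)² = Σfx² − (Σfx)²/n = 596 − 190²/74 = 108.1622
Population variance = 108.1622 / 74 = 1.4617

1.462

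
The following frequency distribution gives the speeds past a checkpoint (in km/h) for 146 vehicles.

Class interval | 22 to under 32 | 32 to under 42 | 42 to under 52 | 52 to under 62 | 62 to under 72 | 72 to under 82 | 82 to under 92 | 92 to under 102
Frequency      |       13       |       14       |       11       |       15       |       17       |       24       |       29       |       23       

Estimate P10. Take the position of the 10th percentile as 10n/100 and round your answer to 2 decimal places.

33.14

Cumulative frequencies: 13, 27, 38, 53, 70, 94, 123, 146
n = 146; position = 10n/100 = 14.6.
This falls in the class 32 to under 42: L = 32, F = 13, f = 14, h = 10.
10th percentile ≈ 32 + ((14.6 − 13) / 14) × 10 = 33.1429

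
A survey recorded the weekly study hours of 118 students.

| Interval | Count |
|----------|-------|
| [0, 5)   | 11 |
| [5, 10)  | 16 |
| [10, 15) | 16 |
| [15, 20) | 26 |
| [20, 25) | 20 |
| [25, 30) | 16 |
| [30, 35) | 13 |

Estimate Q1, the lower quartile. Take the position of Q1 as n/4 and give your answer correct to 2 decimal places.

10.78

Cumulative frequencies: 11, 27, 43, 69, 89, 105, 118
n = 118; position = n/4 = 29.5.
This falls in the class [10, 15): L = 10, F = 27, f = 16, h = 5.
Lower quartile ≈ 10 + ((29.5 − 27) / 16) × 5 = 10.7812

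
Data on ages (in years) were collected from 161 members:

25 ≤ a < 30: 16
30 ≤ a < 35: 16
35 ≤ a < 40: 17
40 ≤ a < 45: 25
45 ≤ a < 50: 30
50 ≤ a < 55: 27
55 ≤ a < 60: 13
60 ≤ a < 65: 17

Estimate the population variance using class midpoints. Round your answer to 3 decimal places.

Midpoints: 27.5, 32.5, 37.5, 42.5, 47.5, 52.5, 57.5, 62.5
n = 161, Σfm = 7312.5, mean = 45.4193
Σfm² = 349556.25
Σf(m − x̄)² = Σfm² − (Σfm)²/n = 349556.25 − 7312.5²/161 = 17427.9503
Population variance = 17427.9503 / 161 = 108.2481

108.248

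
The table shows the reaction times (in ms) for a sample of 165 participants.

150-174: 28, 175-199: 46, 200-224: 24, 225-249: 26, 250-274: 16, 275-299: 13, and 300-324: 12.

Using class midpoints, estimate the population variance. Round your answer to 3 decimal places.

Midpoints: 162, 187, 212, 237, 262, 287, 312
n = 165, Σfm = 36055, mean = 218.5152
Σfm² = 8219685
Σf(m − x̄)² = Σfm² − (Σfm)²/n = 8219685 − 36055²/165 = 341121.2121
Population variance = 341121.2121 / 165 = 2067.4013

2067.401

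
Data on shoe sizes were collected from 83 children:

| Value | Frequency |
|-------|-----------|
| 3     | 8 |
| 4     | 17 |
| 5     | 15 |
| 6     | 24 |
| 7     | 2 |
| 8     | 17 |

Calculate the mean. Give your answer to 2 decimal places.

Values: 3, 4, 5, 6, 7, 8
Σfx = 8×3 + 17×4 + 15×5 + 24×6 + 2×7 + 17×8 = 461
n = Σf = 83
Mean = 461 / 83 = 5.5542

5.55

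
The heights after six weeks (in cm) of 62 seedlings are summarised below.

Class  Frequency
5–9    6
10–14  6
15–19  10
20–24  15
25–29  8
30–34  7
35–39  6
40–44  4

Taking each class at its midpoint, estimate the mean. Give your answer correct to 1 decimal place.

23.3

Midpoints: 7, 12, 17, 22, 27, 32, 37, 42
Σfm = 6×7 + 6×12 + 10×17 + 15×22 + 8×27 + 7×32 + 6×37 + 4×42 = 1444
n = Σf = 62
Mean = 1444 / 62 = 23.2903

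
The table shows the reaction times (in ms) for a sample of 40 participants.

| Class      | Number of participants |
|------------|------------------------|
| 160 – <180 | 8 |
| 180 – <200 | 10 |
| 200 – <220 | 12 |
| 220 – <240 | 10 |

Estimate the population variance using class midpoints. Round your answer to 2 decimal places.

456.00

Midpoints: 170, 190, 210, 230
n = 40, Σfm = 8080, mean = 202.0000
Σfm² = 1650400
Σf(m − x̄)² = Σfm² − (Σfm)²/n = 1650400 − 8080²/40 = 18240.0000
Population variance = 18240.0000 / 40 = 456.0000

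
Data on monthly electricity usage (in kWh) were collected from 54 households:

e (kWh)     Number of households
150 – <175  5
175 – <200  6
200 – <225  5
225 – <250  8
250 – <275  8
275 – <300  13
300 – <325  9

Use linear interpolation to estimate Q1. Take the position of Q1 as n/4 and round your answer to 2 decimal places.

212.50

Cumulative frequencies: 5, 11, 16, 24, 32, 45, 54
n = 54; position = n/4 = 13.5.
This falls in the class 200 – <225: L = 200, F = 11, f = 5, h = 25.
Lower quartile ≈ 200 + ((13.5 − 11) / 5) × 25 = 212.5000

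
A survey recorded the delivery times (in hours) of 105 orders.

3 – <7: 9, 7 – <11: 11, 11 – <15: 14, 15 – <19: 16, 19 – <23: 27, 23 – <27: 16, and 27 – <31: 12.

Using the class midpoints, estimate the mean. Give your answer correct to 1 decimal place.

18.2

Midpoints: 5, 9, 13, 17, 21, 25, 29
Σfm = 9×5 + 11×9 + 14×13 + 16×17 + 27×21 + 16×25 + 12×29 = 1913
n = Σf = 105
Mean = 1913 / 105 = 18.2190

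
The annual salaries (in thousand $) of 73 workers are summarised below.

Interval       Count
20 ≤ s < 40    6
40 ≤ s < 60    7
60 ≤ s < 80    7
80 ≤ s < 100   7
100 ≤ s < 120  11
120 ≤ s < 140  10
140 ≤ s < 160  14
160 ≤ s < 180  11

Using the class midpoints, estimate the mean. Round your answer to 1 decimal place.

111.4

Midpoints: 30, 50, 70, 90, 110, 130, 150, 170
Σfm = 6×30 + 7×50 + 7×70 + 7×90 + 11×110 + 10×130 + 14×150 + 11×170 = 8130
n = Σf = 73
Mean = 8130 / 73 = 111.3699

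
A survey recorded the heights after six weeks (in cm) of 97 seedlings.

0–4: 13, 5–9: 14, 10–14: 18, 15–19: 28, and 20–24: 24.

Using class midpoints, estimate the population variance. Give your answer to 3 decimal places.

45.526

Midpoints: 2, 7, 12, 17, 22
n = 97, Σfm = 1344, mean = 13.8557
Σfm² = 23038
Σf(m − x̄)² = Σfm² − (Σfm)²/n = 23038 − 1344²/97 = 4415.9794
Population variance = 4415.9794 / 97 = 45.5256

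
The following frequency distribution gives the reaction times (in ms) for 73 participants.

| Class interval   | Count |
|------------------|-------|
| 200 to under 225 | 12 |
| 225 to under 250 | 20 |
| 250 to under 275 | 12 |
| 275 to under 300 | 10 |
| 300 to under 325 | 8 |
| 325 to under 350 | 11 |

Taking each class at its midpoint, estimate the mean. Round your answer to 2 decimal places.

Midpoints: 212.5, 237.5, 262.5, 287.5, 312.5, 337.5
Σfm = 12×212.5 + 20×237.5 + 12×262.5 + 10×287.5 + 8×312.5 + 11×337.5 = 19537.5
n = Σf = 73
Mean = 19537.5 / 73 = 267.6370

267.64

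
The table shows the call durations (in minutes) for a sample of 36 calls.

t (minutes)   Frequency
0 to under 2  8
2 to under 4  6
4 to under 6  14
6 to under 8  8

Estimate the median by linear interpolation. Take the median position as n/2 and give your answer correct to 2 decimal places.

4.57

Cumulative frequencies: 8, 14, 28, 36
n = 36; position = n/2 = 18.
This falls in the class 4 to under 6: L = 4, F = 14, f = 14, h = 2.
Median ≈ 4 + ((18 − 14) / 14) × 2 = 4.5714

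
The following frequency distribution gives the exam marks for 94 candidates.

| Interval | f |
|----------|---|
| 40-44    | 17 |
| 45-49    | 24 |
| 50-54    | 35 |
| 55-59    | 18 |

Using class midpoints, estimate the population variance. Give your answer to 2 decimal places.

Midpoints: 42, 47, 52, 57
n = 94, Σfm = 4688, mean = 49.8723
Σfm² = 236126
Σf(m − x̄)² = Σfm² − (Σfm)²/n = 236126 − 4688²/94 = 2324.4681
Population variance = 2324.4681 / 94 = 24.7284

24.73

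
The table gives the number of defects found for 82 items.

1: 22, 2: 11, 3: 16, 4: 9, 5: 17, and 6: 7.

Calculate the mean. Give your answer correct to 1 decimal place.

Values: 1, 2, 3, 4, 5, 6
Σfx = 22×1 + 11×2 + 16×3 + 9×4 + 17×5 + 7×6 = 255
n = Σf = 82
Mean = 255 / 82 = 3.1098

3.1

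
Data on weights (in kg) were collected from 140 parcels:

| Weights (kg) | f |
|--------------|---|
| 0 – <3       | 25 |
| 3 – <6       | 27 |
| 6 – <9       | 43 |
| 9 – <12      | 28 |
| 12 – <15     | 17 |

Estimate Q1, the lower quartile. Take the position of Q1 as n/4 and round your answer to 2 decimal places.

4.11

Cumulative frequencies: 25, 52, 95, 123, 140
n = 140; position = n/4 = 35.
This falls in the class 3 – <6: L = 3, F = 25, f = 27, h = 3.
Lower quartile ≈ 3 + ((35 − 25) / 27) × 3 = 4.1111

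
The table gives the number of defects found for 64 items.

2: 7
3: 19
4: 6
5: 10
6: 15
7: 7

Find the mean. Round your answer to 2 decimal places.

Values: 2, 3, 4, 5, 6, 7
Σfx = 7×2 + 19×3 + 6×4 + 10×5 + 15×6 + 7×7 = 284
n = Σf = 64
Mean = 284 / 64 = 4.4375

4.44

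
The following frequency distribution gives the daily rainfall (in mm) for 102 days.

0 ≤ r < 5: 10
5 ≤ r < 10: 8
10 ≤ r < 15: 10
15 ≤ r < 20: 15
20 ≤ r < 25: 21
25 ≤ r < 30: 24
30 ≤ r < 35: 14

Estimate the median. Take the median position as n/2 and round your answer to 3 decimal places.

21.905

Cumulative frequencies: 10, 18, 28, 43, 64, 88, 102
n = 102; position = n/2 = 51.
This falls in the class 20 ≤ r < 25: L = 20, F = 43, f = 21, h = 5.
Median ≈ 20 + ((51 − 43) / 21) × 5 = 21.9048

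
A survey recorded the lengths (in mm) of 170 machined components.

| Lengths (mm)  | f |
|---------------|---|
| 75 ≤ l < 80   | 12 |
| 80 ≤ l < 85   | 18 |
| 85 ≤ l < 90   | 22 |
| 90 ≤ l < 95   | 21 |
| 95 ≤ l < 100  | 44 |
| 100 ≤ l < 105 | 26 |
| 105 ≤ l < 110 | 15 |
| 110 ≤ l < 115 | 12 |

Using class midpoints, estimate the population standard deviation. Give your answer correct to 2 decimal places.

Midpoints: 77.5, 82.5, 87.5, 92.5, 97.5, 102.5, 107.5, 112.5
n = 170, Σfm = 16200, mean = 95.2941
Σfm² = 1559362.5
Σf(m − x̄)² = Σfm² − (Σfm)²/n = 1559362.5 − 16200²/170 = 15597.7941
Population variance = 15597.7941 / 170 = 91.7517
Standard deviation = √91.7517 = 9.5787

9.58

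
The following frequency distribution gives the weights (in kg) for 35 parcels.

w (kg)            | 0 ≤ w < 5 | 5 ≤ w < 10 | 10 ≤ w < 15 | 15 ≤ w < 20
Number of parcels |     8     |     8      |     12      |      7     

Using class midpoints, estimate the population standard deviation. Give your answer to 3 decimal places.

Midpoints: 2.5, 7.5, 12.5, 17.5
n = 35, Σfm = 352.5, mean = 10.0714
Σfm² = 4518.75
Σf(m − x̄)² = Σfm² − (Σfm)²/n = 4518.75 − 352.5²/35 = 968.5714
Population variance = 968.5714 / 35 = 27.6735
Standard deviation = √27.6735 = 5.2606

5.261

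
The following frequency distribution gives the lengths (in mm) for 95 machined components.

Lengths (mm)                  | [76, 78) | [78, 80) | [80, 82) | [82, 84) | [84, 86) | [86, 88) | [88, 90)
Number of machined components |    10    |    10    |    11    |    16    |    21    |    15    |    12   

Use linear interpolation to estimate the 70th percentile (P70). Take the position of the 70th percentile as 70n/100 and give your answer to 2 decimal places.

Cumulative frequencies: 10, 20, 31, 47, 68, 83, 95
n = 95; position = 70n/100 = 66.5.
This falls in the class [84, 86): L = 84, F = 47, f = 21, h = 2.
70th percentile ≈ 84 + ((66.5 − 47) / 21) × 2 = 85.8571

85.86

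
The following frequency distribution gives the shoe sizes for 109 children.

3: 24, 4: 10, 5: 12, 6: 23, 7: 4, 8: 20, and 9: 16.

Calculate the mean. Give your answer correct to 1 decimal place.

Values: 3, 4, 5, 6, 7, 8, 9
Σfx = 24×3 + 10×4 + 12×5 + 23×6 + 4×7 + 20×8 + 16×9 = 642
n = Σf = 109
Mean = 642 / 109 = 5.8899

5.9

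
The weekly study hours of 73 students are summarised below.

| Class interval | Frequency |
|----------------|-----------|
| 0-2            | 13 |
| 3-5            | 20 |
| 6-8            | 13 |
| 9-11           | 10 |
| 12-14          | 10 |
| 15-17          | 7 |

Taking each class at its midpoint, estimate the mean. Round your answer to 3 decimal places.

Midpoints: 1, 4, 7, 10, 13, 16
Σfm = 13×1 + 20×4 + 13×7 + 10×10 + 10×13 + 7×16 = 526
n = Σf = 73
Mean = 526 / 73 = 7.2055

7.205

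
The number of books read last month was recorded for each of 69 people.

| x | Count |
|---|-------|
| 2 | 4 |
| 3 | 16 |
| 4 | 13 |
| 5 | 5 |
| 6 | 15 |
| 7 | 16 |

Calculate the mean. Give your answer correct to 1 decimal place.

Values: 2, 3, 4, 5, 6, 7
Σfx = 4×2 + 16×3 + 13×4 + 5×5 + 15×6 + 16×7 = 335
n = Σf = 69
Mean = 335 / 69 = 4.8551

4.9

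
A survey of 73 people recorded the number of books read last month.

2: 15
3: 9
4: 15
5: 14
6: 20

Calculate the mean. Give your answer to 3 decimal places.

4.205

Values: 2, 3, 4, 5, 6
Σfx = 15×2 + 9×3 + 15×4 + 14×5 + 20×6 = 307
n = Σf = 73
Mean = 307 / 73 = 4.2055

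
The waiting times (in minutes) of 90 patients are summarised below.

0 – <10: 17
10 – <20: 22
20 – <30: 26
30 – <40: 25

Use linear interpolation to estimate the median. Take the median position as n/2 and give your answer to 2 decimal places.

22.31

Cumulative frequencies: 17, 39, 65, 90
n = 90; position = n/2 = 45.
This falls in the class 20 – <30: L = 20, F = 39, f = 26, h = 10.
Median ≈ 20 + ((45 − 39) / 26) × 10 = 22.3077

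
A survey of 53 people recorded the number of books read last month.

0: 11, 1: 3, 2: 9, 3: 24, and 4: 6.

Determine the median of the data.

3

Cumulative frequencies: 11, 14, 23, 47, 53
n = 53, so the median is the value in position (n+1)/2 = 27.
Position 27 falls at value 3.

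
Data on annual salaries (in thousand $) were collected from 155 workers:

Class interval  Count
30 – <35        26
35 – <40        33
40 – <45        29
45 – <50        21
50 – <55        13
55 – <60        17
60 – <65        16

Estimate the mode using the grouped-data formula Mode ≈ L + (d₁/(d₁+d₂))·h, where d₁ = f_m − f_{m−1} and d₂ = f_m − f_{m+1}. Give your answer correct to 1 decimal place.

38.2

Modal class: 35 – <40 (highest frequency 33).
d₁ = 33 − 26 = 7, d₂ = 33 − 29 = 4
Mode ≈ 35 + (7/(7+4)) × 5 = 35 + 3.1818 = 38.1818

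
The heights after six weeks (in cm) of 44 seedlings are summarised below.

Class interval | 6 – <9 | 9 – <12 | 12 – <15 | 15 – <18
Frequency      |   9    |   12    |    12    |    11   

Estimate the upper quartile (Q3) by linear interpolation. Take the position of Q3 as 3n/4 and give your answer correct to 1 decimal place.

Cumulative frequencies: 9, 21, 33, 44
n = 44; position = 3n/4 = 33.
This falls in the class 12 – <15: L = 12, F = 21, f = 12, h = 3.
Upper quartile ≈ 12 + ((33 − 21) / 12) × 3 = 15.0000

15.0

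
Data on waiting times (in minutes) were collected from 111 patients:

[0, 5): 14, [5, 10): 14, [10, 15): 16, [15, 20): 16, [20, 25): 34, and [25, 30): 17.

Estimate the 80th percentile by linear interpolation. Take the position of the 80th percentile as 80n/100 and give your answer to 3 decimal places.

Cumulative frequencies: 14, 28, 44, 60, 94, 111
n = 111; position = 80n/100 = 88.8.
This falls in the class [20, 25): L = 20, F = 60, f = 34, h = 5.
80th percentile ≈ 20 + ((88.8 − 60) / 34) × 5 = 24.2353

24.235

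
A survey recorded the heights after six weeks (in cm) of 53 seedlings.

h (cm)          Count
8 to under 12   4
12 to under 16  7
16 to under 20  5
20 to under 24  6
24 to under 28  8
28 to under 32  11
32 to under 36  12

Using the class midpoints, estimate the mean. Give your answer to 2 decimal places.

24.64

Midpoints: 10, 14, 18, 22, 26, 30, 34
Σfm = 4×10 + 7×14 + 5×18 + 6×22 + 8×26 + 11×30 + 12×34 = 1306
n = Σf = 53
Mean = 1306 / 53 = 24.6415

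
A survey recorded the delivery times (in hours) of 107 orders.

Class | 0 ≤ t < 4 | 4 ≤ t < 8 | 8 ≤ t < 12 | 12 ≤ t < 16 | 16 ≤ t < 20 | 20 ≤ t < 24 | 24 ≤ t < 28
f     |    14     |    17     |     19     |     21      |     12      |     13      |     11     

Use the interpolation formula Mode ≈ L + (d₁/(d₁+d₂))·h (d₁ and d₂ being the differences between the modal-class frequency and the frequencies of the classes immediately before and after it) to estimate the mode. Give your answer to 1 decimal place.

12.7

Modal class: 12 ≤ t < 16 (highest frequency 21).
d₁ = 21 − 19 = 2, d₂ = 21 − 12 = 9
Mode ≈ 12 + (2/(2+9)) × 4 = 12 + 0.7273 = 12.7273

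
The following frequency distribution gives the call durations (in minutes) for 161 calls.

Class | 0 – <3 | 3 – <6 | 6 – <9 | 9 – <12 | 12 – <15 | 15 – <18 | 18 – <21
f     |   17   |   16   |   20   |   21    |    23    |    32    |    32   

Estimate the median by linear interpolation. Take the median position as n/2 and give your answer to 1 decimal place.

12.8

Cumulative frequencies: 17, 33, 53, 74, 97, 129, 161
n = 161; position = n/2 = 80.5.
This falls in the class 12 – <15: L = 12, F = 74, f = 23, h = 3.
Median ≈ 12 + ((80.5 − 74) / 23) × 3 = 12.8478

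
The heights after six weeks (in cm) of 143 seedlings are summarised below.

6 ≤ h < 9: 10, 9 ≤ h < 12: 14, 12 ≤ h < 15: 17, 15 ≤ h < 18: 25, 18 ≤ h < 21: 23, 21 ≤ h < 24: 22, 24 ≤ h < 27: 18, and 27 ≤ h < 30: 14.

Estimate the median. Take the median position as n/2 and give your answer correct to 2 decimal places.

18.72

Cumulative frequencies: 10, 24, 41, 66, 89, 111, 129, 143
n = 143; position = n/2 = 71.5.
This falls in the class 18 ≤ h < 21: L = 18, F = 66, f = 23, h = 3.
Median ≈ 18 + ((71.5 − 66) / 23) × 3 = 18.7174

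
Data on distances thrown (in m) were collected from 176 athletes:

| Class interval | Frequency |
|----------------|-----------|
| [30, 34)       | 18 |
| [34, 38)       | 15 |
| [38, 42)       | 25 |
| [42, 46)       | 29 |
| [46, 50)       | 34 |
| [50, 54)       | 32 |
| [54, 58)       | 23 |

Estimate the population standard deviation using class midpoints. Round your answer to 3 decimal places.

7.366

Midpoints: 32, 36, 40, 44, 48, 52, 56
n = 176, Σfm = 7976, mean = 45.3182
Σfm² = 371008
Σf(m − x̄)² = Σfm² − (Σfm)²/n = 371008 − 7976²/176 = 9550.1818
Population variance = 9550.1818 / 176 = 54.2624
Standard deviation = √54.2624 = 7.3663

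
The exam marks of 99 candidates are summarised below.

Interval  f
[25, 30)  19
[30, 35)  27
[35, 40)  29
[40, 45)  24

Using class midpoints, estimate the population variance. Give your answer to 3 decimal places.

27.783

Midpoints: 27.5, 32.5, 37.5, 42.5
n = 99, Σfm = 3507.5, mean = 35.4293
Σfm² = 127018.75
Σf(m − x̄)² = Σfm² − (Σfm)²/n = 127018.75 − 3507.5²/99 = 2750.5051
Population variance = 2750.5051 / 99 = 27.7829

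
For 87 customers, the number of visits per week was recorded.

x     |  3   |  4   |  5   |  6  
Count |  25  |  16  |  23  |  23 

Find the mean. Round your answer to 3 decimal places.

Values: 3, 4, 5, 6
Σfx = 25×3 + 16×4 + 23×5 + 23×6 = 392
n = Σf = 87
Mean = 392 / 87 = 4.5057

4.506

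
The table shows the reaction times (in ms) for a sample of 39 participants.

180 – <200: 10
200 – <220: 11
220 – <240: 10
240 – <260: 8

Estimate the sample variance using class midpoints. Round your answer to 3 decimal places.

Midpoints: 190, 210, 230, 250
n = 39, Σfm = 8510, mean = 218.2051
Σfm² = 1875100
Σf(m − x̄)² = Σfm² − (Σfm)²/n = 1875100 − 8510²/39 = 18174.3590
Sample variance = 18174.3590 / 38 = 478.2726

478.273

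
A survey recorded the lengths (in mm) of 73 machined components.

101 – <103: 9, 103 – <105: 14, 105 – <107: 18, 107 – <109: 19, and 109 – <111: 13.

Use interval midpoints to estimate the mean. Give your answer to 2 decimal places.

Midpoints: 102, 104, 106, 108, 110
Σfm = 9×102 + 14×104 + 18×106 + 19×108 + 13×110 = 7764
n = Σf = 73
Mean = 7764 / 73 = 106.3562

106.36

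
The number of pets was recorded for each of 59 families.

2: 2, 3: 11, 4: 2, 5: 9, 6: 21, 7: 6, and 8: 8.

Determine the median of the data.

6

Cumulative frequencies: 2, 13, 15, 24, 45, 51, 59
n = 59, so the median is the value in position (n+1)/2 = 30.
Position 30 falls at value 6.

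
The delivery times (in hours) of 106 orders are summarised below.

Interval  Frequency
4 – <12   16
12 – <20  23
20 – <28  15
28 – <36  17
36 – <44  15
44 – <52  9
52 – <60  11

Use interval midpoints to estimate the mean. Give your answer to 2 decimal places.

Midpoints: 8, 16, 24, 32, 40, 48, 56
Σfm = 16×8 + 23×16 + 15×24 + 17×32 + 15×40 + 9×48 + 11×56 = 3048
n = Σf = 106
Mean = 3048 / 106 = 28.7547

28.75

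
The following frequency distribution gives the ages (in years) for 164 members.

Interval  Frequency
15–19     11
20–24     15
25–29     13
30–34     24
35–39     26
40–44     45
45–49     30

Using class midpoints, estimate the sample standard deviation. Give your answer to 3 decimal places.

9.142

Midpoints: 17, 22, 27, 32, 37, 42, 47
n = 164, Σfm = 5898, mean = 35.9634
Σfm² = 225736
Σf(m − x̄)² = Σfm² − (Σfm)²/n = 225736 − 5898²/164 = 13623.7805
Sample variance = 13623.7805 / 163 = 83.5815
Standard deviation = √83.5815 = 9.1423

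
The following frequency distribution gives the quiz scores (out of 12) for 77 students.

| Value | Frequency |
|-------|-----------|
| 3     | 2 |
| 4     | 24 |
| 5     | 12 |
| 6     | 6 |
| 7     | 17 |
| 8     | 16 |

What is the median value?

Cumulative frequencies: 2, 26, 38, 44, 61, 77
n = 77, so the median is the value in position (n+1)/2 = 39.
Position 39 falls at value 6.

6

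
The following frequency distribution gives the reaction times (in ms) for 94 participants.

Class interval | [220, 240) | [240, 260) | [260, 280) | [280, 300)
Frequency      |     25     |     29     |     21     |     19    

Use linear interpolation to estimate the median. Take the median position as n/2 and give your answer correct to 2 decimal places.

Cumulative frequencies: 25, 54, 75, 94
n = 94; position = n/2 = 47.
This falls in the class [240, 260): L = 240, F = 25, f = 29, h = 20.
Median ≈ 240 + ((47 − 25) / 29) × 20 = 255.1724

255.17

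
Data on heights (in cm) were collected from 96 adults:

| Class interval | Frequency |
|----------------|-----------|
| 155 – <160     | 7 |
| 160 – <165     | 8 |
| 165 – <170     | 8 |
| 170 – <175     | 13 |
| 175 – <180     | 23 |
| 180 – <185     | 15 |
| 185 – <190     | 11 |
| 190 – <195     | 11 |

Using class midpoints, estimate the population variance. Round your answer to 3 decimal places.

100.453

Midpoints: 157.5, 162.5, 167.5, 172.5, 177.5, 182.5, 187.5, 192.5
n = 96, Σfm = 16985, mean = 176.9271
Σfm² = 3014750
Σf(m − x̄)² = Σfm² − (Σfm)²/n = 3014750 − 16985²/96 = 9643.4896
Population variance = 9643.4896 / 96 = 100.4530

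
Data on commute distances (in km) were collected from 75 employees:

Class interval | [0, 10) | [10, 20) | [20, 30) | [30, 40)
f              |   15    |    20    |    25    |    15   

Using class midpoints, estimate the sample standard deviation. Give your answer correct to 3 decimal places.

Midpoints: 5, 15, 25, 35
n = 75, Σfm = 1525, mean = 20.3333
Σfm² = 38875
Σf(m − x̄)² = Σfm² − (Σfm)²/n = 38875 − 1525²/75 = 7866.6667
Sample variance = 7866.6667 / 74 = 106.3063
Standard deviation = √106.3063 = 10.3105

10.310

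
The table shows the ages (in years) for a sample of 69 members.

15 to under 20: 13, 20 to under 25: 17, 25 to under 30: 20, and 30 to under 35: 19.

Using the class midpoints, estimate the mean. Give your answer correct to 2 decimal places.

Midpoints: 17.5, 22.5, 27.5, 32.5
Σfm = 13×17.5 + 17×22.5 + 20×27.5 + 19×32.5 = 1777.5
n = Σf = 69
Mean = 1777.5 / 69 = 25.7609

25.76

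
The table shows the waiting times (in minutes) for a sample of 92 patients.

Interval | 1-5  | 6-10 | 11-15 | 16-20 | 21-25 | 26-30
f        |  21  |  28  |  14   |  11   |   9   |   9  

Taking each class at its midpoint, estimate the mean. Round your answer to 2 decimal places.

12.24

Midpoints: 3, 8, 13, 18, 23, 28
Σfm = 21×3 + 28×8 + 14×13 + 11×18 + 9×23 + 9×28 = 1126
n = Σf = 92
Mean = 1126 / 92 = 12.2391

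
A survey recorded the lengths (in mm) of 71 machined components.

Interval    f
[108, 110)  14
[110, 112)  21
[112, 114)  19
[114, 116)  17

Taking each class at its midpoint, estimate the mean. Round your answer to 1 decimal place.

112.1

Midpoints: 109, 111, 113, 115
Σfm = 14×109 + 21×111 + 19×113 + 17×115 = 7959
n = Σf = 71
Mean = 7959 / 71 = 112.0986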